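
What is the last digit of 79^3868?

1

Last digits of 9^n: 9, 1 (period 2).
3868 mod 2 = 0, so the last digit matches 9^2 = 1.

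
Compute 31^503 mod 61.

55

Successive squares of 31 mod 61: 31^1≡31, 31^2≡46, 31^4≡42, 31^8≡56, 31^16≡25, 31^32≡15, 31^64≡42, 31^128≡56, 31^256≡25.
Since 503 = 1 + 2 + 4 + 16 + 32 + 64 + 128 + 256 in binary, 31^503 ≡ 31·46·42·25·15·42·56·25 ≡ 55 (mod 61).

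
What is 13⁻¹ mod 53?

49

13·49 = 637 = 12·53 + 1, so 13⁻¹ ≡ 49 (mod 53).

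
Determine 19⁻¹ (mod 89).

19·75 = 1425 = 16·89 + 1, so 19⁻¹ ≡ 75 (mod 89).

75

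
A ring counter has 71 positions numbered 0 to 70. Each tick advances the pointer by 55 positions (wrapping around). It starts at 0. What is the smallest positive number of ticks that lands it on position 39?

2

55⁻¹ ≡ 31 (mod 71) because 55·31 = 1705 = 24·71 + 1.
Multiplying both sides by 31: x ≡ 31·39 = 1209 ≡ 2 (mod 71).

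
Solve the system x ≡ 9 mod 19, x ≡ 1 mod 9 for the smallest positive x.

x ≡ 1 (mod 9) gives x ∈ {1, 10, 19, 28}.
The first of these with x mod 19 = 9 is 28.

28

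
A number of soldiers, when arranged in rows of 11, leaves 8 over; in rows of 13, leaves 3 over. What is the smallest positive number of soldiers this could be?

107

x ≡ 8 (mod 11) gives x ∈ {8, 19, 30, 41, 52, 63, 74, 85, …}.
The first of these with x mod 13 = 3 is 107.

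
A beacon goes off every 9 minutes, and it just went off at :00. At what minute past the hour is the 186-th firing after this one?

54

186·9 = 1674.
1674 = 27·60 + 54, so 1674 mod 60 = 54.
(0 + 54) mod 60 = 54.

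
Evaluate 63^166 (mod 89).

Successive squares of 63 mod 89: 63^1≡63, 63^2≡53, 63^4≡50, 63^8≡8, 63^16≡64, 63^32≡2, 63^64≡4, 63^128≡16.
166 = 2 + 4 + 32 + 128, so 63^166 ≡ 53·50·2·16 ≡ 72 (mod 89).

72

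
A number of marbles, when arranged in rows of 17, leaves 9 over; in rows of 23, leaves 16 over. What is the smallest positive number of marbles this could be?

315

x ≡ 9 (mod 17) gives x ∈ {9, 26, 43, 60, 77, 94, 111, 128, …}.
The first of these with x mod 23 = 16 is 315.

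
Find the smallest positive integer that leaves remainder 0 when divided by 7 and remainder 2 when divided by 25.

77

x ≡ 0 (mod 7) gives x ∈ {0, 7, 14, 21, 28, 35, 42, 49, …}.
The first of these with x mod 25 = 2 is 77.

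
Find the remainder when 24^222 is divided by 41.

By repeated squaring mod 41: 24^1≡24, 24^2≡2, 24^4≡4, 24^8≡16, 24^16≡10, 24^32≡18, 24^64≡37, 24^128≡16.
Since 222 = 2 + 4 + 8 + 16 + 64 + 128 in binary, 24^222 ≡ 2·4·16·10·37·16 ≡ 39 (mod 41).

39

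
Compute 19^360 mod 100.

Square-and-reduce mod 100: 19^1≡19, 19^2≡61, 19^4≡21, 19^8≡41, 19^16≡81, 19^32≡61, 19^64≡21, 19^128≡41, 19^256≡81.
Since 360 = 8 + 32 + 64 + 256 in binary, 19^360 ≡ 41·61·21·81 ≡ 1 (mod 100).

1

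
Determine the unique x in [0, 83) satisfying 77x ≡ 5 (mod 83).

13

The inverse of 77 mod 83 is 69 (since 77·69 = 5313 ≡ 1).
So x ≡ 69·5 = 345 ≡ 13 (mod 83).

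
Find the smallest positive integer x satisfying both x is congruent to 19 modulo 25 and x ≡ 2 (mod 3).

x ≡ 2 (mod 3) gives x ∈ {2, 5, 8, 11, 14, 17, 20, 23, …}.
The first of these with x mod 25 = 19 is 44.

44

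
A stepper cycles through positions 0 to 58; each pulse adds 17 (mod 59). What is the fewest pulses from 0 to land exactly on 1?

7

59 = 3·17 + 8
17 = 2·8 + 1
8 = 8·1 + 0
Back-substituting gives 17·7 ≡ 1 (mod 59).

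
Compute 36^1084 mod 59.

28

Square-and-reduce mod 59: 36^1≡36, 36^2≡57, 36^4≡4, 36^8≡16, 36^16≡20, 36^32≡46, 36^64≡51, 36^128≡5, 36^256≡25, 36^512≡35, 36^1024≡45.
1084 = 4 + 8 + 16 + 32 + 1024, so 36^1084 ≡ 4·16·20·46·45 ≡ 28 (mod 59).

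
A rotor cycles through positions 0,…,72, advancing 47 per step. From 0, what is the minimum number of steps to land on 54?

26

The inverse of 47 mod 73 is 14 (since 47·14 = 658 ≡ 1).
So x ≡ 14·54 = 756 ≡ 26 (mod 73).
Check: 47·26 = 1222 = 16·73 + 54.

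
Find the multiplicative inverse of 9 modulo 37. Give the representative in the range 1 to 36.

37 = 4·9 + 1
9 = 9·1 + 0
Back-substituting gives 9·33 ≡ 1 (mod 37).

33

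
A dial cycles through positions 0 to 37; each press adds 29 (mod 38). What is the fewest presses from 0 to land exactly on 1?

21

38 = 1·29 + 9
29 = 3·9 + 2
9 = 4·2 + 1
2 = 2·1 + 0
Back-substituting gives 29·21 ≡ 1 (mod 38).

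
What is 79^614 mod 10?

1

Powers of 9 mod 10 repeat with period 2: 9, 1.
614 mod 2 = 0, so the last digit matches 9^2 = 1.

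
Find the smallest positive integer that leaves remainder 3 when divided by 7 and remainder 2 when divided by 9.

38

x ≡ 3 (mod 7) gives x ∈ {3, 10, 17, 24, 31, 38}.
The first of these with x mod 9 = 2 is 38.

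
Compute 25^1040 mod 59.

Successive squares of 25 mod 59: 25^1≡25, 25^2≡35, 25^4≡45, 25^8≡19, 25^16≡7, 25^32≡49, 25^64≡41, 25^128≡29, 25^256≡15, 25^512≡48, 25^1024≡3.
1040 = 16 + 1024, so 25^1040 ≡ 7·3 ≡ 21 (mod 59).

21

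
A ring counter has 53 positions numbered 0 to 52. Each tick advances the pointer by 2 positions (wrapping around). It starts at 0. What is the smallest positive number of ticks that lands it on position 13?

33

2⁻¹ ≡ 27 (mod 53) because 2·27 = 54 = 1·53 + 1.
Multiplying both sides by 27: x ≡ 27·13 = 351 ≡ 33 (mod 53).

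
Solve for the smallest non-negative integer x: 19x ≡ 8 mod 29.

5

19⁻¹ ≡ 26 (mod 29) because 19·26 = 494 = 17·29 + 1.
Multiplying both sides by 26: x ≡ 26·8 = 208 ≡ 5 (mod 29).
Check: 19·5 = 95 = 3·29 + 8.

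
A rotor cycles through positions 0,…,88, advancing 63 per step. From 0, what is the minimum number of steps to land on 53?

63

63⁻¹ ≡ 65 (mod 89) because 63·65 = 4095 = 46·89 + 1.
So x ≡ 65·53 = 3445 ≡ 63 (mod 89).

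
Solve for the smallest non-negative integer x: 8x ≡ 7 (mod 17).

3

8⁻¹ ≡ 15 (mod 17) because 8·15 = 120 = 7·17 + 1.
Multiplying both sides by 15: x ≡ 15·7 = 105 ≡ 3 (mod 17).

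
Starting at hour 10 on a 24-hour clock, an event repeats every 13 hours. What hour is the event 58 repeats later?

58·13 = 754.
754 mod 24 = 10 (since 31·24 = 744).
(10 + 10) mod 24 = 20.

20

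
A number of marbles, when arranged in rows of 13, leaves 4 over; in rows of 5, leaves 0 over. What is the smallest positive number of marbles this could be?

x ≡ 0 (mod 5) gives x ∈ {0, 5, 10, 15, 20, 25, 30}.
The first of these with x mod 13 = 4 is 30.

30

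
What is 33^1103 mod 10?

7

The units digit of 33^n cycles with period 4: 3, 9, 7, 1, …
1103 mod 4 = 3, so the last digit matches 3^3 = 7.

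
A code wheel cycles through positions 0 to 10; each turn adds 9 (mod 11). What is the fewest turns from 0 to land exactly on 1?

5

9·5 = 45 = 4·11 + 1, so 9⁻¹ ≡ 5 (mod 11).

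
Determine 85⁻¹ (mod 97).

8

85·8 = 680 = 7·97 + 1, so 85⁻¹ ≡ 8 (mod 97).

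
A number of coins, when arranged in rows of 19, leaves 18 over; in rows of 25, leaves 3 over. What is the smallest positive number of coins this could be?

x ≡ 18 (mod 19) gives x ∈ {18, 37, 56, 75, 94, 113, 132, 151, …}.
The first of these with x mod 25 = 3 is 303.

303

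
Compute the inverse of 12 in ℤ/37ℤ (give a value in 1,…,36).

34

37 = 3·12 + 1
12 = 12·1 + 0
Back-substituting gives 12·34 ≡ 1 (mod 37).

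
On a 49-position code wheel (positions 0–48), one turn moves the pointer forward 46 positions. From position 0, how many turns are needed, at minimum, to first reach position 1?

49 = 1·46 + 3
46 = 15·3 + 1
3 = 3·1 + 0
Back-substituting gives 46·16 ≡ 1 (mod 49).

16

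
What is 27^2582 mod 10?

Last digits of 7^n: 7, 9, 3, 1 (period 4).
2582 leaves remainder 2 on division by 4, so 27^2582 ends in 9.

9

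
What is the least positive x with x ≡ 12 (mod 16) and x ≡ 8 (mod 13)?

60

x ≡ 8 (mod 13) gives x ∈ {8, 21, 34, 47, 60}.
The first of these with x mod 16 = 12 is 60.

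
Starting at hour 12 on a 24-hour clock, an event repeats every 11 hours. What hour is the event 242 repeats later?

242·11 = 2662.
2662 − 110·24 = 22, so 2662 ≡ 22 (mod 24).
(12 + 22) mod 24 = 10.

10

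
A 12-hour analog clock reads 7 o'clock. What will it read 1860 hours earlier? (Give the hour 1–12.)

1860 = 155·12 + 0, so 1860 mod 12 = 0.
7 − 0 → 7 on a 12-hour dial.

7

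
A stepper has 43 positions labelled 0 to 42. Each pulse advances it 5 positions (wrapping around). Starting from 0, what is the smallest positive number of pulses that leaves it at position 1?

26

5·26 = 130 = 3·43 + 1, so 5⁻¹ ≡ 26 (mod 43).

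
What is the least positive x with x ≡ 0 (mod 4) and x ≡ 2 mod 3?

Since 3·3 ≡ 1 (mod 4), take x = 2 + 3·((0−2)·3 mod 4) = 2 + 3·2 = 8.
Check: 8 mod 4 = 0, 8 mod 3 = 2.

8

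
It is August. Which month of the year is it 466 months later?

June

466 mod 12 = 10 (since 38·12 = 456).
August + 10 months → June.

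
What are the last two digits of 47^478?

Square-and-reduce mod 100: 47^1≡47, 47^2≡9, 47^4≡81, 47^8≡61, 47^16≡21, 47^32≡41, 47^64≡81, 47^128≡61, 47^256≡21.
478 = 2 + 4 + 8 + 16 + 64 + 128 + 256, so 47^478 ≡ 9·81·61·21·81·61·21 ≡ 89 (mod 100).

89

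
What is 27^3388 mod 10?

Last digits of 7^n: 7, 9, 3, 1 (period 4).
3388 leaves remainder 0 on division by 4, so 27^3388 ends in 1.

1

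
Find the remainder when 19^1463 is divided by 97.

42

By repeated squaring mod 97: 19^1≡19, 19^2≡70, 19^4≡50, 19^8≡75, 19^16≡96, 19^32≡1, 19^64≡1, 19^128≡1, 19^256≡1, 19^512≡1, 19^1024≡1.
1463 = 1 + 2 + 4 + 16 + 32 + 128 + 256 + 1024, so 19^1463 ≡ 19·70·50·96·1·1·1·1 ≡ 42 (mod 97).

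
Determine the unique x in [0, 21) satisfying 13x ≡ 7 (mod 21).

13⁻¹ ≡ 13 (mod 21) because 13·13 = 169 = 8·21 + 1.
So x ≡ 13·7 = 91 ≡ 7 (mod 21).

7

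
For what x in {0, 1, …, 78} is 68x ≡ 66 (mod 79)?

73

The inverse of 68 mod 79 is 43 (since 68·43 = 2924 ≡ 1).
So x ≡ 43·66 = 2838 ≡ 73 (mod 79).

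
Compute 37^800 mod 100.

Square-and-reduce mod 100: 37^1≡37, 37^2≡69, 37^4≡61, 37^8≡21, 37^16≡41, 37^32≡81, 37^64≡61, 37^128≡21, 37^256≡41, 37^512≡81.
Since 800 = 32 + 256 + 512 in binary, 37^800 ≡ 81·41·81 ≡ 1 (mod 100).

1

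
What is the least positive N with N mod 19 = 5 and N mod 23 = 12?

81

Since 23·5 ≡ 1 (mod 19), take x = 12 + 23·((5−12)·5 mod 19) = 12 + 23·3 = 81.
Check: 81 mod 19 = 5, 81 mod 23 = 12.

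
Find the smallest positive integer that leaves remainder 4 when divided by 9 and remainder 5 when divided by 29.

Since 29·5 ≡ 1 (mod 9), take x = 5 + 29·((4−5)·5 mod 9) = 5 + 29·4 = 121.
Check: 121 mod 9 = 4, 121 mod 29 = 5.

121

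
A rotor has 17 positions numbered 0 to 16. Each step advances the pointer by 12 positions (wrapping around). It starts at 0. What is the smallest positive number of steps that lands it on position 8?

12

12⁻¹ ≡ 10 (mod 17) because 12·10 = 120 = 7·17 + 1.
So x ≡ 10·8 = 80 ≡ 12 (mod 17).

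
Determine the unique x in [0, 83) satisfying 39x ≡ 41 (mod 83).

50

The inverse of 39 mod 83 is 66 (since 39·66 = 2574 ≡ 1).
So x ≡ 66·41 = 2706 ≡ 50 (mod 83).
Check: 39·50 = 1950 = 23·83 + 41.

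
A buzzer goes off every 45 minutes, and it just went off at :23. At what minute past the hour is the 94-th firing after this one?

94·45 = 4230.
4230 = 70·60 + 30, so 4230 mod 60 = 30.
(23 + 30) mod 60 = 53.

53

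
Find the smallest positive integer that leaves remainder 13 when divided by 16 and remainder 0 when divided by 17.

Since 17·1 ≡ 1 (mod 16), take x = 0 + 17·((13−0)·1 mod 16) = 0 + 17·13 = 221.
Check: 221 mod 16 = 13, 221 mod 17 = 0.

221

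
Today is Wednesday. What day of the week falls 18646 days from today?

Monday

18646 − 2663·7 = 5, so 18646 ≡ 5 (mod 7).
Wednesday + 5 days → Monday.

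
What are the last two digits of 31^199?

71

Square-and-reduce mod 100: 31^1≡31, 31^2≡61, 31^4≡21, 31^8≡41, 31^16≡81, 31^32≡61, 31^64≡21, 31^128≡41.
199 = 1 + 2 + 4 + 64 + 128, so 31^199 ≡ 31·61·21·21·41 ≡ 71 (mod 100).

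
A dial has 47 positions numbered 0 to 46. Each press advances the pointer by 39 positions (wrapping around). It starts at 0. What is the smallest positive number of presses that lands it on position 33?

The inverse of 39 mod 47 is 41 (since 39·41 = 1599 ≡ 1).
Multiplying both sides by 41: x ≡ 41·33 = 1353 ≡ 37 (mod 47).

37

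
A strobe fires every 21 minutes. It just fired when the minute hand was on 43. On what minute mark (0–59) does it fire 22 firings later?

25

22·21 = 462.
462 − 7·60 = 42, so 462 ≡ 42 (mod 60).
(43 + 42) mod 60 = 25.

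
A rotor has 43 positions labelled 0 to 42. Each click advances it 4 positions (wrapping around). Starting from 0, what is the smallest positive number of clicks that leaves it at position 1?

11

4·11 = 44 = 1·43 + 1, so 4⁻¹ ≡ 11 (mod 43).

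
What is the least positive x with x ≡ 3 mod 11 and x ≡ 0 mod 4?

36

x ≡ 0 (mod 4) gives x ∈ {0, 4, 8, 12, 16, 20, 24, 28, …}.
The first of these with x mod 11 = 3 is 36.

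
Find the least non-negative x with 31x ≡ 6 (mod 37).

31⁻¹ ≡ 6 (mod 37) because 31·6 = 186 = 5·37 + 1.
Multiplying both sides by 6: x ≡ 6·6 = 36 ≡ 36 (mod 37).

36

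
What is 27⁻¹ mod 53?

27·2 = 54 = 1·53 + 1, so 27⁻¹ ≡ 2 (mod 53).

2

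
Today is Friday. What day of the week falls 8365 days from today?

Dividing 8365 by 7 gives quotient 1195 and remainder 0.
Friday + 0 days → Friday.

Friday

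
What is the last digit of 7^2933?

7

The units digit of 7^n cycles with period 4: 7, 9, 3, 1, …
2933 mod 4 = 1, so the last digit matches 7^1 = 7.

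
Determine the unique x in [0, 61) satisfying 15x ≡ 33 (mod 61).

51

The inverse of 15 mod 61 is 57 (since 15·57 = 855 ≡ 1).
Multiplying both sides by 57: x ≡ 57·33 = 1881 ≡ 51 (mod 61).
Check: 15·51 = 765 = 12·61 + 33.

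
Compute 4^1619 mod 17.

13

Successive squares of 4 mod 17: 4^1≡4, 4^2≡16, 4^4≡1, 4^8≡1, 4^16≡1, 4^32≡1, 4^64≡1, 4^128≡1, 4^256≡1, 4^512≡1, 4^1024≡1.
1619 = 1 + 2 + 16 + 64 + 512 + 1024, so 4^1619 ≡ 4·16·1·1·1·1 ≡ 13 (mod 17).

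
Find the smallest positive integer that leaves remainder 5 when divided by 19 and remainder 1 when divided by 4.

x ≡ 1 (mod 4) gives x ∈ {1, 5}.
The first of these with x mod 19 = 5 is 5.

5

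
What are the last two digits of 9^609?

89

Successive squares of 9 mod 100: 9^1≡9, 9^2≡81, 9^4≡61, 9^8≡21, 9^16≡41, 9^32≡81, 9^64≡61, 9^128≡21, 9^256≡41, 9^512≡81.
Since 609 = 1 + 32 + 64 + 512 in binary, 9^609 ≡ 9·81·61·81 ≡ 89 (mod 100).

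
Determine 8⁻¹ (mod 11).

7

8·7 = 56 = 5·11 + 1, so 8⁻¹ ≡ 7 (mod 11).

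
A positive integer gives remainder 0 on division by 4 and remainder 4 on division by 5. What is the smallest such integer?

4

x ≡ 0 (mod 4) gives x ∈ {0, 4}.
The first of these with x mod 5 = 4 is 4.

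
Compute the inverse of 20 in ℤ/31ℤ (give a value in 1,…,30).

14

20·14 = 280 = 9·31 + 1, so 20⁻¹ ≡ 14 (mod 31).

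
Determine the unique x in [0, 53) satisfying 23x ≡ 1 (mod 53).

23⁻¹ ≡ 30 (mod 53) because 23·30 = 690 = 13·53 + 1.
Multiplying both sides by 30: x ≡ 30·1 = 30 ≡ 30 (mod 53).

30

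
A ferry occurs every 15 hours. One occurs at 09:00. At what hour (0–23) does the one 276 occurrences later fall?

21

276·15 = 4140.
4140 − 172·24 = 12, so 4140 ≡ 12 (mod 24).
(9 + 12) mod 24 = 21.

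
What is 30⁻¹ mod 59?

2

30·2 = 60 = 1·59 + 1, so 30⁻¹ ≡ 2 (mod 59).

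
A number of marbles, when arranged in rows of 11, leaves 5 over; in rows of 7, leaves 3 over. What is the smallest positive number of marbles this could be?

Since 7·8 ≡ 1 (mod 11), take x = 3 + 7·((5−3)·8 mod 11) = 3 + 7·5 = 38.
Check: 38 mod 11 = 5, 38 mod 7 = 3.

38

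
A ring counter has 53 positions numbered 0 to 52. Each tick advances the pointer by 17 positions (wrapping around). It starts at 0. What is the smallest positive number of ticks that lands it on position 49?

17⁻¹ ≡ 25 (mod 53) because 17·25 = 425 = 8·53 + 1.
So x ≡ 25·49 = 1225 ≡ 6 (mod 53).

6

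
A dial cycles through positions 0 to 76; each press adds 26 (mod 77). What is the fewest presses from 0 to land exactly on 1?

3

77 = 2·26 + 25
26 = 1·25 + 1
25 = 25·1 + 0
Back-substituting gives 26·3 ≡ 1 (mod 77).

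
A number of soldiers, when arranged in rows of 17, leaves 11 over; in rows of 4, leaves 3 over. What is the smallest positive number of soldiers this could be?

11

Since 4·13 ≡ 1 (mod 17), take x = 3 + 4·((11−3)·13 mod 17) = 3 + 4·2 = 11.
Check: 11 mod 17 = 11, 11 mod 4 = 3.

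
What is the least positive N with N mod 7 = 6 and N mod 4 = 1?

Since 4·2 ≡ 1 (mod 7), take x = 1 + 4·((6−1)·2 mod 7) = 1 + 4·3 = 13.
Check: 13 mod 7 = 6, 13 mod 4 = 1.

13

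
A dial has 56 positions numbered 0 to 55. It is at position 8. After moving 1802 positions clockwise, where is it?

1802 mod 56 = 10 (since 32·56 = 1792).
(8 + 10) mod 56 = 18.

18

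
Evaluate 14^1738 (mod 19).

Square-and-reduce mod 19: 14^1≡14, 14^2≡6, 14^4≡17, 14^8≡4, 14^16≡16, 14^32≡9, 14^64≡5, 14^128≡6, 14^256≡17, 14^512≡4, 14^1024≡16.
1738 = 2 + 8 + 64 + 128 + 512 + 1024, so 14^1738 ≡ 6·4·5·6·4·16 ≡ 5 (mod 19).

5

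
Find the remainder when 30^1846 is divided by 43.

14

Successive squares of 30 mod 43: 30^1≡30, 30^2≡40, 30^4≡9, 30^8≡38, 30^16≡25, 30^32≡23, 30^64≡13, 30^128≡40, 30^256≡9, 30^512≡38, 30^1024≡25.
1846 = 2 + 4 + 16 + 32 + 256 + 512 + 1024, so 30^1846 ≡ 40·9·25·23·9·38·25 ≡ 14 (mod 43).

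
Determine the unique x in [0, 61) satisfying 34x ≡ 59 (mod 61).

43

34⁻¹ ≡ 9 (mod 61) because 34·9 = 306 = 5·61 + 1.
So x ≡ 9·59 = 531 ≡ 43 (mod 61).
Check: 34·43 = 1462 = 23·61 + 59.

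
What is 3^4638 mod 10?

9

Last digits of 3^n: 3, 9, 7, 1 (period 4).
4638 leaves remainder 2 on division by 4, so 3^4638 ends in 9.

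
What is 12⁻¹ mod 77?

77 = 6·12 + 5
12 = 2·5 + 2
5 = 2·2 + 1
2 = 2·1 + 0
Back-substituting gives 12·45 ≡ 1 (mod 77).

45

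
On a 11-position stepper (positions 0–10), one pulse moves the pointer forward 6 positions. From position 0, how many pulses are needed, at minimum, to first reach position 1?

6·2 = 12 = 1·11 + 1, so 6⁻¹ ≡ 2 (mod 11).

2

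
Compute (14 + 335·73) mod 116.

109

335·73 = 24455.
24455 mod 116 = 95 (since 210·116 = 24360).
(14 + 95) mod 116 = 109.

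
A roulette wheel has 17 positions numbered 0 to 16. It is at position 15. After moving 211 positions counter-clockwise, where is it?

211 = 12·17 + 7, so 211 mod 17 = 7.
(15 − 7) mod 17 = 8.

8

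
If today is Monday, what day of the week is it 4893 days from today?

Dividing 4893 by 7 gives quotient 699 and remainder 0.
Monday + 0 days → Monday.

Monday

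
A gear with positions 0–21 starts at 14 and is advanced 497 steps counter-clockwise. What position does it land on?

497 mod 22 = 13 (since 22·22 = 484).
(14 − 13) mod 22 = 1.

1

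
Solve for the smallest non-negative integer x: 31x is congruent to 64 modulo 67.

31⁻¹ ≡ 13 (mod 67) because 31·13 = 403 = 6·67 + 1.
So x ≡ 13·64 = 832 ≡ 28 (mod 67).
Check: 31·28 = 868 = 12·67 + 64.

28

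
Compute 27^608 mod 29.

23

Square-and-reduce mod 29: 27^1≡27, 27^2≡4, 27^4≡16, 27^8≡24, 27^16≡25, 27^32≡16, 27^64≡24, 27^128≡25, 27^256≡16, 27^512≡24.
Since 608 = 32 + 64 + 512 in binary, 27^608 ≡ 16·24·24 ≡ 23 (mod 29).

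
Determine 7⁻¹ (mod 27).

4

7·4 = 28 = 1·27 + 1, so 7⁻¹ ≡ 4 (mod 27).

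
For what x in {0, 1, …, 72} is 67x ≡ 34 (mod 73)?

67⁻¹ ≡ 12 (mod 73) because 67·12 = 804 = 11·73 + 1.
So x ≡ 12·34 = 408 ≡ 43 (mod 73).
Check: 67·43 = 2881 = 39·73 + 34.

43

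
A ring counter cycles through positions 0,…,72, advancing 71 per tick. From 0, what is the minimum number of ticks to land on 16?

The inverse of 71 mod 73 is 36 (since 71·36 = 2556 ≡ 1).
Multiplying both sides by 36: x ≡ 36·16 = 576 ≡ 65 (mod 73).
Check: 71·65 = 4615 = 63·73 + 16.

65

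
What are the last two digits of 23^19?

87

By repeated squaring mod 100: 23^1≡23, 23^2≡29, 23^4≡41, 23^8≡81, 23^16≡61.
Since 19 = 1 + 2 + 16 in binary, 23^19 ≡ 23·29·61 ≡ 87 (mod 100).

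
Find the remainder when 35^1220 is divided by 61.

Successive squares of 35 mod 61: 35^1≡35, 35^2≡5, 35^4≡25, 35^8≡15, 35^16≡42, 35^32≡56, 35^64≡25, 35^128≡15, 35^256≡42, 35^512≡56, 35^1024≡25.
1220 = 4 + 64 + 128 + 1024, so 35^1220 ≡ 25·25·15·25 ≡ 13 (mod 61).

13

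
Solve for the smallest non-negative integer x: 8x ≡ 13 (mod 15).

The inverse of 8 mod 15 is 2 (since 8·2 = 16 ≡ 1).
Multiplying both sides by 2: x ≡ 2·13 = 26 ≡ 11 (mod 15).

11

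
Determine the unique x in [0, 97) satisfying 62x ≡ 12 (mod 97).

62⁻¹ ≡ 36 (mod 97) because 62·36 = 2232 = 23·97 + 1.
Multiplying both sides by 36: x ≡ 36·12 = 432 ≡ 44 (mod 97).

44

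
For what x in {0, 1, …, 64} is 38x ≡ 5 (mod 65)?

The inverse of 38 mod 65 is 12 (since 38·12 = 456 ≡ 1).
So x ≡ 12·5 = 60 ≡ 60 (mod 65).
Check: 38·60 = 2280 = 35·65 + 5.

60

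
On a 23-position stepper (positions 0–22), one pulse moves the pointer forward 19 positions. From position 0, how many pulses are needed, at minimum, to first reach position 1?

17

23 = 1·19 + 4
19 = 4·4 + 3
4 = 1·3 + 1
3 = 3·1 + 0
Back-substituting gives 19·17 ≡ 1 (mod 23).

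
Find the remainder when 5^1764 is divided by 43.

1

Successive squares of 5 mod 43: 5^1≡5, 5^2≡25, 5^4≡23, 5^8≡13, 5^16≡40, 5^32≡9, 5^64≡38, 5^128≡25, 5^256≡23, 5^512≡13, 5^1024≡40.
1764 = 4 + 32 + 64 + 128 + 512 + 1024, so 5^1764 ≡ 23·9·38·25·13·40 ≡ 1 (mod 43).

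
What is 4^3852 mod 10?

6

Last digits of 4^n: 4, 6 (period 2).
3852 leaves remainder 0 on division by 2, so 4^3852 ends in 6.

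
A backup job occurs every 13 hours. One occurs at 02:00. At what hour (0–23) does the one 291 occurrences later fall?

17

291·13 = 3783.
3783 mod 24 = 15 (since 157·24 = 3768).
(2 + 15) mod 24 = 17.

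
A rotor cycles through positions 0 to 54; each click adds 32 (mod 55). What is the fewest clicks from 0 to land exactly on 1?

32·43 = 1376 = 25·55 + 1, so 32⁻¹ ≡ 43 (mod 55).

43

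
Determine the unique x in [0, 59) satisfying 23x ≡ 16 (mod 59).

The inverse of 23 mod 59 is 18 (since 23·18 = 414 ≡ 1).
So x ≡ 18·16 = 288 ≡ 52 (mod 59).
Check: 23·52 = 1196 = 20·59 + 16.

52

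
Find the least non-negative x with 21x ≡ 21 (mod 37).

The inverse of 21 mod 37 is 30 (since 21·30 = 630 ≡ 1).
So x ≡ 30·21 = 630 ≡ 1 (mod 37).
Check: 21·1 = 21 = 0·37 + 21.

1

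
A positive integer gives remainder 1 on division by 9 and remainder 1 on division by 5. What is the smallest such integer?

1

x ≡ 1 (mod 5) gives x ∈ {1}.
The first of these with x mod 9 = 1 is 1.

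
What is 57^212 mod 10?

The units digit of 57^n cycles with period 4: 7, 9, 3, 1, …
212 leaves remainder 0 on division by 4, so 57^212 ends in 1.

1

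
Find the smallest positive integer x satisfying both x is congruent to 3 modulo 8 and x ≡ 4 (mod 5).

x ≡ 4 (mod 5) gives x ∈ {4, 9, 14, 19}.
The first of these with x mod 8 = 3 is 19.

19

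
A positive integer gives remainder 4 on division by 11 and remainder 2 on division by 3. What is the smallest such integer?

26

Since 3·4 ≡ 1 (mod 11), take x = 2 + 3·((4−2)·4 mod 11) = 2 + 3·8 = 26.
Check: 26 mod 11 = 4, 26 mod 3 = 2.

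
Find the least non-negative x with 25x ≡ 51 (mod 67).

61

25⁻¹ ≡ 59 (mod 67) because 25·59 = 1475 = 22·67 + 1.
Multiplying both sides by 59: x ≡ 59·51 = 3009 ≡ 61 (mod 67).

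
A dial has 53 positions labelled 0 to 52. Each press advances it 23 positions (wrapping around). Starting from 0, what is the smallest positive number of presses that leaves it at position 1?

30

53 = 2·23 + 7
23 = 3·7 + 2
7 = 3·2 + 1
2 = 2·1 + 0
Back-substituting gives 23·30 ≡ 1 (mod 53).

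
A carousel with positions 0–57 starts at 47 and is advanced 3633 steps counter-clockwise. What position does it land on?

10

3633 − 62·58 = 37, so 3633 ≡ 37 (mod 58).
(47 − 37) mod 58 = 10.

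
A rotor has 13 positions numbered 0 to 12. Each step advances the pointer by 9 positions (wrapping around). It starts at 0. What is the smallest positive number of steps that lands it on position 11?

9⁻¹ ≡ 3 (mod 13) because 9·3 = 27 = 2·13 + 1.
So x ≡ 3·11 = 33 ≡ 7 (mod 13).
Check: 9·7 = 63 = 4·13 + 11.

7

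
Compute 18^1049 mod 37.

15

By repeated squaring mod 37: 18^1≡18, 18^2≡28, 18^4≡7, 18^8≡12, 18^16≡33, 18^32≡16, 18^64≡34, 18^128≡9, 18^256≡7, 18^512≡12, 18^1024≡33.
1049 = 1 + 8 + 16 + 1024, so 18^1049 ≡ 18·12·33·33 ≡ 15 (mod 37).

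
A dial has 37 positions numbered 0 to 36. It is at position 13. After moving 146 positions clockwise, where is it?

11

Dividing 146 by 37 gives quotient 3 and remainder 35.
(13 + 35) mod 37 = 11.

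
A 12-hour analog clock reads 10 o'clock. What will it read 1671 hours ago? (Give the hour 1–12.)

7

1671 = 139·12 + 3, so 1671 mod 12 = 3.
10 − 3 → 7 on a 12-hour dial.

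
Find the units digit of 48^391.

2

The units digit of 48^n cycles with period 4: 8, 4, 2, 6, …
391 leaves remainder 3 on division by 4, so 48^391 ends in 2.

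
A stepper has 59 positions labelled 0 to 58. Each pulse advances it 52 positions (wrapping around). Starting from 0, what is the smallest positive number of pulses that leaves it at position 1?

42

52·42 = 2184 = 37·59 + 1, so 52⁻¹ ≡ 42 (mod 59).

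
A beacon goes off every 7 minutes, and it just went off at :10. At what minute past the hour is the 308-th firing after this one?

6

308·7 = 2156.
2156 mod 60 = 56 (since 35·60 = 2100).
(10 + 56) mod 60 = 6.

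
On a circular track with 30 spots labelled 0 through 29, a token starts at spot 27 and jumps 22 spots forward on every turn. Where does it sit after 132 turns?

21

132·22 = 2904.
2904 mod 30 = 24 (since 96·30 = 2880).
(27 + 24) mod 30 = 21.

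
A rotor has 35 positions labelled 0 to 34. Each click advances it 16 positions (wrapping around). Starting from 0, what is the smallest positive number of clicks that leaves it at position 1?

11

16·11 = 176 = 5·35 + 1, so 16⁻¹ ≡ 11 (mod 35).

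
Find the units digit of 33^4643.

7

The units digit of 33^n cycles with period 4: 3, 9, 7, 1, …
4643 mod 4 = 3, so the last digit matches 3^3 = 7.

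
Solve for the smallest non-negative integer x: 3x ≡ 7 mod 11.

3⁻¹ ≡ 4 (mod 11) because 3·4 = 12 = 1·11 + 1.
So x ≡ 4·7 = 28 ≡ 6 (mod 11).
Check: 3·6 = 18 = 1·11 + 7.

6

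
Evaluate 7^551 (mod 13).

2

Square-and-reduce mod 13: 7^1≡7, 7^2≡10, 7^4≡9, 7^8≡3, 7^16≡9, 7^32≡3, 7^64≡9, 7^128≡3, 7^256≡9, 7^512≡3.
Since 551 = 1 + 2 + 4 + 32 + 512 in binary, 7^551 ≡ 7·10·9·3·3 ≡ 2 (mod 13).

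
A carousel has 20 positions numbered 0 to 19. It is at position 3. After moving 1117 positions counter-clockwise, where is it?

Dividing 1117 by 20 gives quotient 55 and remainder 17.
(3 − 17) mod 20 = 6.

6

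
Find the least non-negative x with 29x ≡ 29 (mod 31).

29⁻¹ ≡ 15 (mod 31) because 29·15 = 435 = 14·31 + 1.
Multiplying both sides by 15: x ≡ 15·29 = 435 ≡ 1 (mod 31).
Check: 29·1 = 29 = 0·31 + 29.

1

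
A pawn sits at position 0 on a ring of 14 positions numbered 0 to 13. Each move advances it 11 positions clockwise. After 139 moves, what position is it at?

3

139·11 = 1529.
1529 mod 14 = 3 (since 109·14 = 1526).
(0 + 3) mod 14 = 3.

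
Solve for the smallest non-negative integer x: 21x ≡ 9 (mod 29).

17

The inverse of 21 mod 29 is 18 (since 21·18 = 378 ≡ 1).
So x ≡ 18·9 = 162 ≡ 17 (mod 29).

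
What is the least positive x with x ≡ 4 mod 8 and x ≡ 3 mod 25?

28

x ≡ 4 (mod 8) gives x ∈ {4, 12, 20, 28}.
The first of these with x mod 25 = 3 is 28.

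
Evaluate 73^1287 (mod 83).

Successive squares of 73 mod 83: 73^1≡73, 73^2≡17, 73^4≡40, 73^8≡23, 73^16≡31, 73^32≡48, 73^64≡63, 73^128≡68, 73^256≡59, 73^512≡78, 73^1024≡25.
1287 = 1 + 2 + 4 + 256 + 1024, so 73^1287 ≡ 73·17·40·59·25 ≡ 52 (mod 83).

52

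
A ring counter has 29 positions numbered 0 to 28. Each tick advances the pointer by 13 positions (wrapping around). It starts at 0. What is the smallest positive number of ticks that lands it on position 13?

The inverse of 13 mod 29 is 9 (since 13·9 = 117 ≡ 1).
So x ≡ 9·13 = 117 ≡ 1 (mod 29).

1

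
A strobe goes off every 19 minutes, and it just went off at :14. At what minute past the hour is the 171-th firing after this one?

23

171·19 = 3249.
3249 mod 60 = 9 (since 54·60 = 3240).
(14 + 9) mod 60 = 23.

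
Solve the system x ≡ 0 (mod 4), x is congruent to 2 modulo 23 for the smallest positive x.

48

x ≡ 0 (mod 4) gives x ∈ {0, 4, 8, 12, 16, 20, 24, 28, …}.
The first of these with x mod 23 = 2 is 48.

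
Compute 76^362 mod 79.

By repeated squaring mod 79: 76^1≡76, 76^2≡9, 76^4≡2, 76^8≡4, 76^16≡16, 76^32≡19, 76^64≡45, 76^128≡50, 76^256≡51.
Since 362 = 2 + 8 + 32 + 64 + 256 in binary, 76^362 ≡ 9·4·19·45·51 ≡ 50 (mod 79).

50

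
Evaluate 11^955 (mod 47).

Successive squares of 11 mod 47: 11^1≡11, 11^2≡27, 11^4≡24, 11^8≡12, 11^16≡3, 11^32≡9, 11^64≡34, 11^128≡28, 11^256≡32, 11^512≡37.
Since 955 = 1 + 2 + 8 + 16 + 32 + 128 + 256 + 512 in binary, 11^955 ≡ 11·27·12·3·9·28·32·37 ≡ 41 (mod 47).

41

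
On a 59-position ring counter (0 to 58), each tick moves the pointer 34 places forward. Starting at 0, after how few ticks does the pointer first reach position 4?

14

The inverse of 34 mod 59 is 33 (since 34·33 = 1122 ≡ 1).
Multiplying both sides by 33: x ≡ 33·4 = 132 ≡ 14 (mod 59).
Check: 34·14 = 476 = 8·59 + 4.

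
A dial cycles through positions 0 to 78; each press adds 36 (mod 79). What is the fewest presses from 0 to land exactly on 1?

79 = 2·36 + 7
36 = 5·7 + 1
7 = 7·1 + 0
Back-substituting gives 36·11 ≡ 1 (mod 79).

11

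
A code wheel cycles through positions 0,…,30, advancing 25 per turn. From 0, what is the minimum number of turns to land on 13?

3

The inverse of 25 mod 31 is 5 (since 25·5 = 125 ≡ 1).
So x ≡ 5·13 = 65 ≡ 3 (mod 31).
Check: 25·3 = 75 = 2·31 + 13.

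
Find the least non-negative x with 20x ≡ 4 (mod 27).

The inverse of 20 mod 27 is 23 (since 20·23 = 460 ≡ 1).
So x ≡ 23·4 = 92 ≡ 11 (mod 27).

11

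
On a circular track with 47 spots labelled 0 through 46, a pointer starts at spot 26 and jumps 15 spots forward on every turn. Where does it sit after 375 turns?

375·15 = 5625.
5625 = 119·47 + 32, so 5625 mod 47 = 32.
(26 + 32) mod 47 = 11.

11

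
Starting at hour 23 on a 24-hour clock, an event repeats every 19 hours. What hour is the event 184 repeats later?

184·19 = 3496.
3496 mod 24 = 16 (since 145·24 = 3480).
(23 + 16) mod 24 = 15.

15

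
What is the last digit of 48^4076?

6

Powers of 8 mod 10 repeat with period 4: 8, 4, 2, 6.
4076 mod 4 = 0, so the last digit matches 8^4 = 6.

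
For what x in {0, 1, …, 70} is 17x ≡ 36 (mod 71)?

23

The inverse of 17 mod 71 is 46 (since 17·46 = 782 ≡ 1).
So x ≡ 46·36 = 1656 ≡ 23 (mod 71).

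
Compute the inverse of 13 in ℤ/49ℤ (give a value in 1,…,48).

49 = 3·13 + 10
13 = 1·10 + 3
10 = 3·3 + 1
3 = 3·1 + 0
Back-substituting gives 13·34 ≡ 1 (mod 49).

34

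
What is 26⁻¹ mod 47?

38

47 = 1·26 + 21
26 = 1·21 + 5
21 = 4·5 + 1
5 = 5·1 + 0
Back-substituting gives 26·38 ≡ 1 (mod 47).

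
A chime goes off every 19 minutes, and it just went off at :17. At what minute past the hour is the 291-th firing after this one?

26

291·19 = 5529.
5529 mod 60 = 9 (since 92·60 = 5520).
(17 + 9) mod 60 = 26.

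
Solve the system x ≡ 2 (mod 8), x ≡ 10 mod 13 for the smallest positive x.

Since 13·5 ≡ 1 (mod 8), take x = 10 + 13·((2−10)·5 mod 8) = 10 + 13·0 = 10.
Check: 10 mod 8 = 2, 10 mod 13 = 10.

10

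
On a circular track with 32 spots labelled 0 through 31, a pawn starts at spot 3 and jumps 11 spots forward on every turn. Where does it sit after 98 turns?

98·11 = 1078.
1078 mod 32 = 22 (since 33·32 = 1056).
(3 + 22) mod 32 = 25.

25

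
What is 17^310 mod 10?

Last digits of 7^n: 7, 9, 3, 1 (period 4).
310 leaves remainder 2 on division by 4, so 17^310 ends in 9.

9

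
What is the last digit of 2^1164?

6

Powers of 2 mod 10 repeat with period 4: 2, 4, 8, 6.
1164 mod 4 = 0, so the last digit matches 2^4 = 6.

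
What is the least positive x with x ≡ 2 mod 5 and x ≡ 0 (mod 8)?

x ≡ 2 (mod 5) gives x ∈ {2, 7, 12, 17, 22, 27, 32}.
The first of these with x mod 8 = 0 is 32.

32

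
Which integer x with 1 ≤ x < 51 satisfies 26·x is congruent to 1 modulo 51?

51 = 1·26 + 25
26 = 1·25 + 1
25 = 25·1 + 0
Back-substituting gives 26·2 ≡ 1 (mod 51).

2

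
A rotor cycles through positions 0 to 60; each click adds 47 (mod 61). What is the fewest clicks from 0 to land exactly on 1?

61 = 1·47 + 14
47 = 3·14 + 5
14 = 2·5 + 4
5 = 1·4 + 1
4 = 4·1 + 0
Back-substituting gives 47·13 ≡ 1 (mod 61).

13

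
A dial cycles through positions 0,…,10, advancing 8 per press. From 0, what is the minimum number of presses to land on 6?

8⁻¹ ≡ 7 (mod 11) because 8·7 = 56 = 5·11 + 1.
So x ≡ 7·6 = 42 ≡ 9 (mod 11).
Check: 8·9 = 72 = 6·11 + 6.

9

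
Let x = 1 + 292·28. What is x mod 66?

292·28 = 8176.
8176 − 123·66 = 58, so 8176 ≡ 58 (mod 66).
(1 + 58) mod 66 = 59.

59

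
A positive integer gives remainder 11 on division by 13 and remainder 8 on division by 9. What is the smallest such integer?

x ≡ 8 (mod 9) gives x ∈ {8, 17, 26, 35, 44, 53, 62, 71, …}.
The first of these with x mod 13 = 11 is 89.

89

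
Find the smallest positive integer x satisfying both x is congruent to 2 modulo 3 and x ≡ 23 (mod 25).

23

Since 25·1 ≡ 1 (mod 3), take x = 23 + 25·((2−23)·1 mod 3) = 23 + 25·0 = 23.
Check: 23 mod 3 = 2, 23 mod 25 = 23.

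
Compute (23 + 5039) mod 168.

Dividing 5039 by 168 gives quotient 29 and remainder 167.
(23 + 167) mod 168 = 22.

22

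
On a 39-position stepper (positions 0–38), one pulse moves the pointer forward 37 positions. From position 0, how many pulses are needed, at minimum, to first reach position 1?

19

37·19 = 703 = 18·39 + 1, so 37⁻¹ ≡ 19 (mod 39).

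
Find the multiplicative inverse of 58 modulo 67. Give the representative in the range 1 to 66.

67 = 1·58 + 9
58 = 6·9 + 4
9 = 2·4 + 1
4 = 4·1 + 0
Back-substituting gives 58·52 ≡ 1 (mod 67).

52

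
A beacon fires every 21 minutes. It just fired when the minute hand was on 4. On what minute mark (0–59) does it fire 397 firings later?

397·21 = 8337.
8337 − 138·60 = 57, so 8337 ≡ 57 (mod 60).
(4 + 57) mod 60 = 1.

1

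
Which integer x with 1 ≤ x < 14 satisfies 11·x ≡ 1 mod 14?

14 = 1·11 + 3
11 = 3·3 + 2
3 = 1·2 + 1
2 = 2·1 + 0
Back-substituting gives 11·9 ≡ 1 (mod 14).

9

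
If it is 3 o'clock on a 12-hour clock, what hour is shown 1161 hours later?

12

Dividing 1161 by 12 gives quotient 96 and remainder 9.
3 + 9 → 12 on a 12-hour dial.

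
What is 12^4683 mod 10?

Powers of 2 mod 10 repeat with period 4: 2, 4, 8, 6.
4683 leaves remainder 3 on division by 4, so 12^4683 ends in 8.

8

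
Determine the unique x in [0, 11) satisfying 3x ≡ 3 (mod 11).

1

3⁻¹ ≡ 4 (mod 11) because 3·4 = 12 = 1·11 + 1.
Multiplying both sides by 4: x ≡ 4·3 = 12 ≡ 1 (mod 11).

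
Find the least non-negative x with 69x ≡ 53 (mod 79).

50

69⁻¹ ≡ 71 (mod 79) because 69·71 = 4899 = 62·79 + 1.
Multiplying both sides by 71: x ≡ 71·53 = 3763 ≡ 50 (mod 79).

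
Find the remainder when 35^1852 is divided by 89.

85

Successive squares of 35 mod 89: 35^1≡35, 35^2≡68, 35^4≡85, 35^8≡16, 35^16≡78, 35^32≡32, 35^64≡45, 35^128≡67, 35^256≡39, 35^512≡8, 35^1024≡64.
Since 1852 = 4 + 8 + 16 + 32 + 256 + 512 + 1024 in binary, 35^1852 ≡ 85·16·78·32·39·8·64 ≡ 85 (mod 89).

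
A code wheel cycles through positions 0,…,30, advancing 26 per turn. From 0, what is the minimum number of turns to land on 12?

The inverse of 26 mod 31 is 6 (since 26·6 = 156 ≡ 1).
So x ≡ 6·12 = 72 ≡ 10 (mod 31).

10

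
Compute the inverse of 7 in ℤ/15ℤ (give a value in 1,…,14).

7·13 = 91 = 6·15 + 1, so 7⁻¹ ≡ 13 (mod 15).

13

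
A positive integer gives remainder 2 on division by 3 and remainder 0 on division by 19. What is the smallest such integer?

x ≡ 2 (mod 3) gives x ∈ {2, 5, 8, 11, 14, 17, 20, 23, …}.
The first of these with x mod 19 = 0 is 38.

38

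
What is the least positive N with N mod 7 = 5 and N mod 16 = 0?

x ≡ 5 (mod 7) gives x ∈ {5, 12, 19, 26, 33, 40, 47, 54, …}.
The first of these with x mod 16 = 0 is 96.

96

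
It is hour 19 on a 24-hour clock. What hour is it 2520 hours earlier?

19

2520 = 105·24 + 0, so 2520 mod 24 = 0.
(19 − 0) mod 24 = 19.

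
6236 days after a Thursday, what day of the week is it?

Dividing 6236 by 7 gives quotient 890 and remainder 6.
Thursday + 6 days → Wednesday.

Wednesday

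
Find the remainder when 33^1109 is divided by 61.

24

Square-and-reduce mod 61: 33^1≡33, 33^2≡52, 33^4≡20, 33^8≡34, 33^16≡58, 33^32≡9, 33^64≡20, 33^128≡34, 33^256≡58, 33^512≡9, 33^1024≡20.
1109 = 1 + 4 + 16 + 64 + 1024, so 33^1109 ≡ 33·20·58·20·20 ≡ 24 (mod 61).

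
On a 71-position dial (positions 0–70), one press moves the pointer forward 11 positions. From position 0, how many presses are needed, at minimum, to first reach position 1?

13

11·13 = 143 = 2·71 + 1, so 11⁻¹ ≡ 13 (mod 71).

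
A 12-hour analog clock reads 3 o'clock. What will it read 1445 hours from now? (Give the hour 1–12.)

8

1445 = 120·12 + 5, so 1445 mod 12 = 5.
3 + 5 → 8 on a 12-hour dial.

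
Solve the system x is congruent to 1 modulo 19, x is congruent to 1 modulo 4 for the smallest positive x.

1

x ≡ 1 (mod 4) gives x ∈ {1}.
The first of these with x mod 19 = 1 is 1.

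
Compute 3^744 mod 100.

81

By repeated squaring mod 100: 3^1≡3, 3^2≡9, 3^4≡81, 3^8≡61, 3^16≡21, 3^32≡41, 3^64≡81, 3^128≡61, 3^256≡21, 3^512≡41.
744 = 8 + 32 + 64 + 128 + 512, so 3^744 ≡ 61·41·81·61·41 ≡ 81 (mod 100).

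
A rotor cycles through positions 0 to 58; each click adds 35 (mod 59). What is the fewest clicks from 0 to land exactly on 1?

27

59 = 1·35 + 24
35 = 1·24 + 11
24 = 2·11 + 2
11 = 5·2 + 1
2 = 2·1 + 0
Back-substituting gives 35·27 ≡ 1 (mod 59).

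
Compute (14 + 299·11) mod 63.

27

299·11 = 3289.
Dividing 3289 by 63 gives quotient 52 and remainder 13.
(14 + 13) mod 63 = 27.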